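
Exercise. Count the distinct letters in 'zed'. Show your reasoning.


Unique letters in 'zed': {d, e, z} = 3 distinct letters.

3


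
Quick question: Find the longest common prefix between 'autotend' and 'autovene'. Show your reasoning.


Compare from the start: 4 characters match: 'auto'. Mismatch at position 5: 't' vs 'v'.

auto


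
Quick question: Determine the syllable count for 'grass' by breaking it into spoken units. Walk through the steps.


Break 'grass' into syllables: grass -> grass = 1 syllable

1 syllable


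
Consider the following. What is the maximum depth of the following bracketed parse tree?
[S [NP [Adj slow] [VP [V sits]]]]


Count bracket nesting levels:
'[' at pos 0: depth = 1
'[' at pos 3: depth = 2
'[' at pos 7: depth = 3
'[' at pos 18: depth = 3
'[' at pos 22: depth = 4
Maximum depth reached: 4

4


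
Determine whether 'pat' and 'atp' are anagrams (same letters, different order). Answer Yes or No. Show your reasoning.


Sorted letters of 'pat': 'apt'
Sorted letters of 'atp': 'apt'
They match.

Yes


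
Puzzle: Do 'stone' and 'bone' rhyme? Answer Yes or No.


Rime (stressed vowel + following sounds) of 'stone': -one = /oʊn/
Rime of 'bone': -one = /oʊn/
/oʊn/ and /oʊn/ are the same ending sound, so the words rhyme.

Yes


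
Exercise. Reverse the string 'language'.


Reverse 'language' character by character: 'egaugnal'.

egaugnal


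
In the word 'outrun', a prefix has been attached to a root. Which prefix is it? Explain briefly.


The word 'outrun' = 'out' (prefix) + 'run' (root). The prefix is 'out'.

out


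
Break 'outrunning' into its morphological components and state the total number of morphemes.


Step 1: Identify prefix: 'out' (meaning: surpass)
Step 2: Identify root: 'run'
Step 3: Identify suffix(es): 'ing'
Decomposition: out- (prefix: surpass) + run (root) + -ing (suffix: ongoing action)
Total morphemes: 3

3 morphemes (out- (prefix: surpass) + run (root) + -ing (suffix: ongoing action))


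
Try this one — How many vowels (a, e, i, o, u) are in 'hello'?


Vowels in 'hello': e, o = 2 vowels.

2


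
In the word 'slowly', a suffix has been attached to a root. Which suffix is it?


The word 'slowly' = 'slow' (root) + '-ly' (suffix). The suffix is '-ly'.

ly


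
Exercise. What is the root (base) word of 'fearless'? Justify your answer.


Remove suffix '-less' from 'fearless' to get root 'fear'.

fear


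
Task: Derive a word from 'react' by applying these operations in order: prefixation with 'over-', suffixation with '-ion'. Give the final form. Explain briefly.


Step 1: Add prefix 'over-' to 'react' = 'overreact'
Step 2: Add suffix '-ion' to 'overreact' = 'overreaction'

overreaction


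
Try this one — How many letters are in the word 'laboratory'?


Spell out 'laboratory' and number each letter: l(1), a(2), b(3), o(4), r(5), a(6), t(7), o(8), r(9), y(10). Total: 10 letters.

10


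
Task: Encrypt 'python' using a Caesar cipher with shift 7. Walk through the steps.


Shift each letter by 7: p -> w, y -> f, t -> a, h -> o, o -> v, n -> u. Result: 'wfaovu'.

wfaovu


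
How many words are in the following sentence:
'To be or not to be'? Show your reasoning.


Split into words: To | be | or | not | to | be = 6 words.

6


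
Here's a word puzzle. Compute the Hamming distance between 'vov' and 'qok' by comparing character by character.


Alignment:
Position 1: 'v' vs 'q' = DIFFER
Position 2: 'o' vs 'o' = match
Position 3: 'v' vs 'k' = DIFFER
Total differences: 2

2


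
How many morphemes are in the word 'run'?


Decomposition: run (free morpheme) = 1 morpheme(s)

1 morphemes


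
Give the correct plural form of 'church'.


Apply rule: Add -es (sibilant/fricative ending). 'church' becomes 'churches'.

churches


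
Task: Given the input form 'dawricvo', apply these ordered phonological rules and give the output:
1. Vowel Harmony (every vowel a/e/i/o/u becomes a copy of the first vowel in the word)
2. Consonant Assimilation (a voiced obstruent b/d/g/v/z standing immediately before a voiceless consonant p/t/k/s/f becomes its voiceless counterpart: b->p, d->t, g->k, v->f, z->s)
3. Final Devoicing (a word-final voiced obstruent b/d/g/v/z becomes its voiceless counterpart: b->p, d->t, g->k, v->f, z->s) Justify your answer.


Starting form: 'dawricvo'
Rule 1: Vowel Harmony: all vowels become 'a' (matching first vowel). 'dawricvo' -> 'dawracva'
Rule 2: Consonant Assimilation: no voiced obstruent (b/d/g/v/z) stands immediately before a voiceless consonant (p/t/k/s/f). No change.
Rule 3: Final Devoicing: the word ends in the vowel 'a', not a consonant. No change.
Final form: 'dawracva'

dawracva


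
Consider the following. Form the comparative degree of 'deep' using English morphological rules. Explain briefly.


Apply comparative formation (add -er): 'deep' -> 'deeper'.

deeper


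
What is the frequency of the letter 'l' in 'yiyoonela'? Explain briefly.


Letter 'l' in 'yiyoonela': found at position(s) 8 = 1 occurrence(s).

1


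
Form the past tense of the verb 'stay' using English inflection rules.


Apply rule: Add -ed. 'stay' becomes 'stayed'.

stayed


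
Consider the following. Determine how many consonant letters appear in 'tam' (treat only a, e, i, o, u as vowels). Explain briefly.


Consonants in 'tam': t, m = 2 consonants.

2


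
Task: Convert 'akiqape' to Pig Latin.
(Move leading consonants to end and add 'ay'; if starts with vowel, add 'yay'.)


'akiqape' starts with a vowel, so add 'yay': 'akiqapeyay'.

akiqapeyay


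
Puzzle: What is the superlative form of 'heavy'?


Apply superlative formation (consonant + y: change y to i, add -est): 'heavy' -> 'heaviest'.

heaviest


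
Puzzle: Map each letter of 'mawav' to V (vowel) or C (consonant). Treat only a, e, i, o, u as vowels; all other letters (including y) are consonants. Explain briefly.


Letter mapping: m = C, a = V, w = C, a = V, v = C.

CVCVC


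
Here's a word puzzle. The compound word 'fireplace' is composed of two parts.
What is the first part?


Split 'fireplace' into 'fire' + 'place'. The first part is 'fire'.

fire


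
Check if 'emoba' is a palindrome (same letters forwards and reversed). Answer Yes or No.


Forward: 'emoba'
Reversed: 'abome'
They differ.

No


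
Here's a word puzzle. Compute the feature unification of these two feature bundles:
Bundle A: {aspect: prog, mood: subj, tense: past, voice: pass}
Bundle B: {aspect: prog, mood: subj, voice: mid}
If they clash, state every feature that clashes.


Compare features:
aspect: A=prog vs B=prog -> unified: prog
mood: A=subj vs B=subj -> unified: subj
tense: A=past vs B=_ -> unified: past
voice: A=pass vs B=mid -> CLASH
Clash detected on feature 'voice' (pass vs mid); unification fails.

CLASH on 'voice' (pass vs mid)


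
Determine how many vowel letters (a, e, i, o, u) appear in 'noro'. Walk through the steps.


Vowels in 'noro': o, o = 2 vowels.

2


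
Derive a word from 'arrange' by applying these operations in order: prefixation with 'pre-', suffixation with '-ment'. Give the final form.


Step 1: Add prefix 'pre-' to 'arrange' = 'prearrange'
Step 2: Add suffix '-ment' to 'prearrange' = 'prearrangement'

prearrangement


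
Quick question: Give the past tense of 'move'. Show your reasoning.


Apply rule: Add -d (word ends in -e). 'move' becomes 'moved'.

moved


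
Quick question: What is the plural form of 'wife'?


Apply rule: Change -fe to -ves. 'wife' becomes 'wives'.

wives


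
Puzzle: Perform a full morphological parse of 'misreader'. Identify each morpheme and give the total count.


Step 1: Identify prefix: 'mis' (meaning: wrongly)
Step 2: Identify root: 'read'
Step 3: Identify suffix(es): 'er'
Decomposition: mis- (prefix: wrongly) + read (root) + -er (suffix: one who)
Total morphemes: 3

3 morphemes (mis- (prefix: wrongly) + read (root) + -er (suffix: one who))


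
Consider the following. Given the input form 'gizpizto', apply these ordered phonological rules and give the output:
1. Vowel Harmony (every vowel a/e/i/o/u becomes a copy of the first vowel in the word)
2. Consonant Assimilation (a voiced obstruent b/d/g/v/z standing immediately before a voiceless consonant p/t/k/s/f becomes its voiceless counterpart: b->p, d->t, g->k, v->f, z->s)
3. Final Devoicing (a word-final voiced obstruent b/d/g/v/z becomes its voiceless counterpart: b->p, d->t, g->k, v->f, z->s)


Starting form: 'gizpizto'
Rule 1: Vowel Harmony: all vowels become 'i' (matching first vowel). 'gizpizto' -> 'gizpizti'
Rule 2: Consonant Assimilation: voiced obstruent before voiceless consonant becomes voiceless ('zp' -> 'sp', 'zt' -> 'st'). 'gizpizti' -> 'gispisti'
Rule 3: Final Devoicing: the word ends in the vowel 'i', not a consonant. No change.
Final form: 'gispisti'

gispisti


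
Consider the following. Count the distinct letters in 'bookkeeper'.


Unique letters in 'bookkeeper': {b, e, k, o, p, r} = 6 distinct letters.

6


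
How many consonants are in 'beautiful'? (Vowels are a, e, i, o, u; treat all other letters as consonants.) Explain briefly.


Consonants in 'beautiful': b, t, f, l = 4 consonants.

4


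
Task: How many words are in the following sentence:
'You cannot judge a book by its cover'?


Split into words: You | cannot | judge | a | book | by | its | cover = 8 words.

8


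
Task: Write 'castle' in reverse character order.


Reverse 'castle' character by character: 'eltsac'.

eltsac


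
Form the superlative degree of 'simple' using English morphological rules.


Apply superlative formation (ends in e: add -st): 'simple' -> 'simplest'.

simplest


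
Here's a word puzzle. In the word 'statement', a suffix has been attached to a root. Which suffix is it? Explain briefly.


The word 'statement' = 'state' (root) + '-ment' (suffix). The suffix is '-ment'.

ment


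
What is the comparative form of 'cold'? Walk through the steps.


Apply comparative formation (add -er): 'cold' -> 'colder'.

colder


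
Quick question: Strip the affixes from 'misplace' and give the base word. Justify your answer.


Remove prefix 'mis' from 'misplace' to get root 'place'.

place


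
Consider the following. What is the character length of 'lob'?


Spell out 'lob' and number each letter: l(1), o(2), b(3). Total: 3 letters.

3


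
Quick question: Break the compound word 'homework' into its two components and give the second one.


Split 'homework' into 'home' + 'work'. The second part is 'work'.

work


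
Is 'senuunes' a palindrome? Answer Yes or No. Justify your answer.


Forward: 'senuunes'
Reversed: 'senuunes'
They are identical.

Yes


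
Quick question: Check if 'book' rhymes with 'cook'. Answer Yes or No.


Rime (stressed vowel + following sounds) of 'book': -ook = /ʊk/
Rime of 'cook': -ook = /ʊk/
/ʊk/ and /ʊk/ are the same ending sound, so the words rhyme.

Yes


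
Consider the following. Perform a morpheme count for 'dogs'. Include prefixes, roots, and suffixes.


Decomposition: dog (root) + -s (plural) = 2 morpheme(s)

2 morphemes


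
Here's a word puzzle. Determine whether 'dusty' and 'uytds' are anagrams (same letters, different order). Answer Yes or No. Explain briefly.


Sorted letters of 'dusty': 'dstuy'
Sorted letters of 'uytds': 'dstuy'
They match.

Yes


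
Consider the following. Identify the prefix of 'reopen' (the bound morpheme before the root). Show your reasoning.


The word 'reopen' = 're' (prefix) + 'open' (root). The prefix is 're'.

re


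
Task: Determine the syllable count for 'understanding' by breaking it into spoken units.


Break 'understanding' into syllables: un-der-stand-ing -> un | der | stand | ing = 4 syllables

4 syllables


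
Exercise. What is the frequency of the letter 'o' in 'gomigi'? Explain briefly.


Letter 'o' in 'gomigi': found at position(s) 2 = 1 occurrence(s).

1


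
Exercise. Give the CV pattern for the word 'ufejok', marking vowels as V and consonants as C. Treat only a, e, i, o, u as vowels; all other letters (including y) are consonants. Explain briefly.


Letter mapping: u = V, f = C, e = V, j = C, o = V, k = C.

VCVCVC


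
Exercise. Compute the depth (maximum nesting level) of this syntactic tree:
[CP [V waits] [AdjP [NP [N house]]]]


Count bracket nesting levels:
'[' at pos 0: depth = 1
'[' at pos 4: depth = 2
'[' at pos 14: depth = 2
'[' at pos 20: depth = 3
'[' at pos 24: depth = 4
Maximum depth reached: 4

4


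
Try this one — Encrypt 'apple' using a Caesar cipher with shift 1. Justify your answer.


Shift each letter by 1: a -> b, p -> q, p -> q, l -> m, e -> f. Result: 'bqqmf'.

bqqmf


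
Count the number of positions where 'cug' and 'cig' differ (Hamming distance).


Alignment:
Position 1: 'c' vs 'c' = match
Position 2: 'u' vs 'i' = DIFFER
Position 3: 'g' vs 'g' = match
Total differences: 1

1


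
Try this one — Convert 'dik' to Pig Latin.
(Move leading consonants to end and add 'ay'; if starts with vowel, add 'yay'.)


'dik': move consonant cluster 'd' to end and add 'ay': 'ikday'.

ikday


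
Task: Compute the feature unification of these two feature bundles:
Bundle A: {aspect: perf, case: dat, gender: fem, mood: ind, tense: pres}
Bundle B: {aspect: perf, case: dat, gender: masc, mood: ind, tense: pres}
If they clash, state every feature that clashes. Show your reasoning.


Compare features:
aspect: A=perf vs B=perf -> unified: perf
case: A=dat vs B=dat -> unified: dat
gender: A=fem vs B=masc -> CLASH
mood: A=ind vs B=ind -> unified: ind
tense: A=pres vs B=pres -> unified: pres
Clash detected on feature 'gender' (fem vs masc); unification fails.

CLASH on 'gender' (fem vs masc)


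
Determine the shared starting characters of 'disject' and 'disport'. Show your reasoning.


Compare from the start: 3 characters match: 'dis'. Mismatch at position 4: 'j' vs 'p'.

dis


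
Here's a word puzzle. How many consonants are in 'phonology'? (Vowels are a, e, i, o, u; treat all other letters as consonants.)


Consonants in 'phonology': p, h, n, l, g, y = 6 consonants.

6


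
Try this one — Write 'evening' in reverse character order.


Reverse 'evening' character by character: 'gnineve'.

gnineve


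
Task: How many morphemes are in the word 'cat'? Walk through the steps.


Decomposition: cat (free morpheme) = 1 morpheme(s)

1 morphemes


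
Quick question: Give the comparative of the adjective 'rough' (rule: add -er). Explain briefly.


Apply comparative formation (add -er): 'rough' -> 'rougher'.

rougher


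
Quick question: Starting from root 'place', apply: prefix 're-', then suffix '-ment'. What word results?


Step 1: Add prefix 're-' to 'place' = 'replace'
Step 2: Add suffix '-ment' to 'replace' = 'replacement'

replacement


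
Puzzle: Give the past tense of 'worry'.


Apply rule: Change -y to -ied. 'worry' becomes 'worried'.

worried


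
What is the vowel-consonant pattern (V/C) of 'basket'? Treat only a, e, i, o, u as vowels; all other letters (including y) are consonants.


Letter mapping: b = C, a = V, s = C, k = C, e = V, t = C.

CVCCVC


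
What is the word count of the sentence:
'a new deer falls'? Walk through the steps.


Split into words: a | new | deer | falls = 4 words.

4


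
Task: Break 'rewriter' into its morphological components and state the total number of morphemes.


Step 1: Identify prefix: 're' (meaning: again)
Step 2: Identify root: 'write'
Step 3: Identify suffix(es): 'er'
Decomposition: re- (prefix: again) + write (root) + -er (suffix: one who)
Total morphemes: 3

3 morphemes (re- (prefix: again) + write (root) + -er (suffix: one who))


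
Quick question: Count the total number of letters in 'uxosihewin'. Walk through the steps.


Spell out 'uxosihewin' and number each letter: u(1), x(2), o(3), s(4), i(5), h(6), e(7), w(8), i(9), n(10). Total: 10 letters.

10


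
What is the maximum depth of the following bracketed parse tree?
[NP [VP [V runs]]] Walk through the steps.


Count bracket nesting levels:
'[' at pos 0: depth = 1
'[' at pos 4: depth = 2
'[' at pos 8: depth = 3
Maximum depth reached: 3

3


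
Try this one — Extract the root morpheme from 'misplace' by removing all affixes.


Remove prefix 'mis' from 'misplace' to get root 'place'.

place


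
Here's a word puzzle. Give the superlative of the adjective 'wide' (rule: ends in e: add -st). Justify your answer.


Apply superlative formation (ends in e: add -st): 'wide' -> 'widest'.

widest


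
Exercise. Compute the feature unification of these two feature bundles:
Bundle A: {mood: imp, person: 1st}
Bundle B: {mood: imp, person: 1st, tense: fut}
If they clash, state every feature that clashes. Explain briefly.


Compare features:
mood: A=imp vs B=imp -> unified: imp
person: A=1st vs B=1st -> unified: 1st
tense: A=_ vs B=fut -> unified: fut
No clashes found.

Unified: {mood: imp, person: 1st, tense: fut}


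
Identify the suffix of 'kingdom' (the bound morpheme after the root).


The word 'kingdom' = 'king' (root) + '-dom' (suffix). The suffix is '-dom'.

dom


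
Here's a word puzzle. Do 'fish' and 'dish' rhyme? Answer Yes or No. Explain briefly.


Rime (stressed vowel + following sounds) of 'fish': -ish = /ɪʃ/
Rime of 'dish': -ish = /ɪʃ/
/ɪʃ/ and /ɪʃ/ are the same ending sound, so the words rhyme.

Yes


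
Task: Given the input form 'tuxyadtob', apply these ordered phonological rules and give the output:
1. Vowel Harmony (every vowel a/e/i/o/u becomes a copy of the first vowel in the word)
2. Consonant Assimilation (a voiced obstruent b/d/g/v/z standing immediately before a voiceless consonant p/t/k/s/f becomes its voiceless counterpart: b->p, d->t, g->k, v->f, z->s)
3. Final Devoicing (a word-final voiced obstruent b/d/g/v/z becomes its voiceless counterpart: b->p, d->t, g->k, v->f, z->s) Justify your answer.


Starting form: 'tuxyadtob'
Rule 1: Vowel Harmony: all vowels become 'u' (matching first vowel). 'tuxyadtob' -> 'tuxyudtub'
Rule 2: Consonant Assimilation: voiced obstruent before voiceless consonant becomes voiceless ('dt' -> 'tt'). 'tuxyudtub' -> 'tuxyuttub'
Rule 3: Final Devoicing: word-final voiced obstruent 'b' becomes voiceless 'p'. 'tuxyuttub' -> 'tuxyuttup'
Final form: 'tuxyuttup'

tuxyuttup


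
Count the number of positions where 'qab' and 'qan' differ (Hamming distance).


Alignment:
Position 1: 'q' vs 'q' = match
Position 2: 'a' vs 'a' = match
Position 3: 'b' vs 'n' = DIFFER
Total differences: 1

1


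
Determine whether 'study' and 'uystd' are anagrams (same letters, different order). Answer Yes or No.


Sorted letters of 'study': 'dstuy'
Sorted letters of 'uystd': 'dstuy'
They match.

Yes


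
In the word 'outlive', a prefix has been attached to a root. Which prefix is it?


The word 'outlive' = 'out' (prefix) + 'live' (root). The prefix is 'out'.

out


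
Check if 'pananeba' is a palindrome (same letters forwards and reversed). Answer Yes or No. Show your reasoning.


Forward: 'pananeba'
Reversed: 'abenanap'
They differ.

No


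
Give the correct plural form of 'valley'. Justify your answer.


Apply rule: Add -s. 'valley' becomes 'valleys'.

valleys


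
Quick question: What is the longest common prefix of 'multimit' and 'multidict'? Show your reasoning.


Compare from the start: 5 characters match: 'multi'. Mismatch at position 6: 'm' vs 'd'.

multi


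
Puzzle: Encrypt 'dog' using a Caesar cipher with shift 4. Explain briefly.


Shift each letter by 4: d -> h, o -> s, g -> k. Result: 'hsk'.

hsk


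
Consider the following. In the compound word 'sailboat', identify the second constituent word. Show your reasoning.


Split 'sailboat' into 'sail' + 'boat'. The second part is 'boat'.

boat


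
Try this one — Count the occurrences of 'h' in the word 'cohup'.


Letter 'h' in 'cohup': found at position(s) 3 = 1 occurrence(s).

1


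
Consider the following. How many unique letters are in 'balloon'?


Unique letters in 'balloon': {a, b, l, n, o} = 5 distinct letters.

5


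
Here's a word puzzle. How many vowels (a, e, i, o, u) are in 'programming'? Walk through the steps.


Vowels in 'programming': o, a, i = 3 vowels.

3


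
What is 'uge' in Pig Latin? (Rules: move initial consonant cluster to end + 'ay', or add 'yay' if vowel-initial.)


'uge' starts with a vowel, so add 'yay': 'ugeyay'.

ugeyay


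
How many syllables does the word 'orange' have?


Break 'orange' into syllables: or-ange -> or | ange = 2 syllables

2 syllables


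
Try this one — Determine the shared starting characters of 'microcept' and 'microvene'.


Compare from the start: 5 characters match: 'micro'. Mismatch at position 6: 'c' vs 'v'.

micro


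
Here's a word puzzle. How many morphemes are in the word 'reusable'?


Decomposition: re- (prefix) + use (root) + -able (suffix) = 3 morpheme(s)

3 morphemes


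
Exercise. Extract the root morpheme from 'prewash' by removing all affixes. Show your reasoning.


Remove prefix 'pre' from 'prewash' to get root 'wash'.

wash


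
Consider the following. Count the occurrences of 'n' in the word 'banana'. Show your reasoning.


Letter 'n' in 'banana': found at position(s) 3, 5 = 2 occurrence(s).

2


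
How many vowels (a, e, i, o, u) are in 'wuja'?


Vowels in 'wuja': u, a = 2 vowels.

2


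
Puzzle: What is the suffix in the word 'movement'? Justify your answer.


The word 'movement' = 'move' (root) + '-ment' (suffix). The suffix is '-ment'.

ment


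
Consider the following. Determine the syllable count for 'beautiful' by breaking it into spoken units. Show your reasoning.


Break 'beautiful' into syllables: beau-ti-ful -> beau | ti | ful = 3 syllables

3 syllables


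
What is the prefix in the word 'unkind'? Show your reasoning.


The word 'unkind' = 'un' (prefix) + 'kind' (root). The prefix is 'un'.

un


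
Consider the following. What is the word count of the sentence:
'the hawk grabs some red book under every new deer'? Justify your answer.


Split into words: the | hawk | grabs | some | red | book | under | every | new | deer = 10 words.

10


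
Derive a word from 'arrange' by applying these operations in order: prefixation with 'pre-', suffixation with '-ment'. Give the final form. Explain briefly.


Step 1: Add prefix 'pre-' to 'arrange' = 'prearrange'
Step 2: Add suffix '-ment' to 'prearrange' = 'prearrangement'

prearrangement


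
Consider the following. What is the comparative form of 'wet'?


Apply comparative formation (double final consonant, add -er): 'wet' -> 'wetter'.

wetter


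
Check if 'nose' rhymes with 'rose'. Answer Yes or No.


Rime (stressed vowel + following sounds) of 'nose': -ose = /oʊz/
Rime of 'rose': -ose = /oʊz/
/oʊz/ and /oʊz/ are the same ending sound, so the words rhyme.

Yes


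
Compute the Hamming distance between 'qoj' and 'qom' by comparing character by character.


Alignment:
Position 1: 'q' vs 'q' = match
Position 2: 'o' vs 'o' = match
Position 3: 'j' vs 'm' = DIFFER
Total differences: 1

1


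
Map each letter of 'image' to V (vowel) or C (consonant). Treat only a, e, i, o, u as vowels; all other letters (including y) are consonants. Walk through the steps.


Letter mapping: i = V, m = C, a = V, g = C, e = V.

VCVCV


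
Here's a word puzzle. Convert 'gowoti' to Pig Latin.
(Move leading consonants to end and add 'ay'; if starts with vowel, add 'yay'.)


'gowoti': move consonant cluster 'g' to end and add 'ay': 'owotigay'.

owotigay


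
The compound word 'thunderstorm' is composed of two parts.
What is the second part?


Split 'thunderstorm' into 'thunder' + 'storm'. The second part is 'storm'.

storm


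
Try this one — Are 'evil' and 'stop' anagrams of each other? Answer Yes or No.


Sorted letters of 'evil': 'eilv'
Sorted letters of 'stop': 'opst'
They do not match.

No


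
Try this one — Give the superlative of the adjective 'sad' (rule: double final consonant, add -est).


Apply superlative formation (double final consonant, add -est): 'sad' -> 'saddest'.

saddest


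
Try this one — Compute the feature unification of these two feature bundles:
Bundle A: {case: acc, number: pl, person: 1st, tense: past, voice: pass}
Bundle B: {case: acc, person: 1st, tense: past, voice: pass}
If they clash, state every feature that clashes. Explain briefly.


Compare features:
case: A=acc vs B=acc -> unified: acc
number: A=pl vs B=_ -> unified: pl
person: A=1st vs B=1st -> unified: 1st
tense: A=past vs B=past -> unified: past
voice: A=pass vs B=pass -> unified: pass
No clashes found.

Unified: {case: acc, number: pl, person: 1st, tense: past, voice: pass}


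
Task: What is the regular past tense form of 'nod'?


Apply rule: Double final consonant and add -ed. 'nod' becomes 'nodded'.

nodded


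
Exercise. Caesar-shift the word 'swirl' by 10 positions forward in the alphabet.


Shift each letter by 10: s -> c, w -> g, i -> s, r -> b, l -> v. Result: 'cgsbv'.

cgsbv


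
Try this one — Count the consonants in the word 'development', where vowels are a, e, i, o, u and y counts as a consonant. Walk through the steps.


Consonants in 'development': d, v, l, p, m, n, t = 7 consonants.

7


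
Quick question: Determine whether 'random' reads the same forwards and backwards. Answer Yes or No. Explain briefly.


Forward: 'random'
Reversed: 'modnar'
They differ.

No


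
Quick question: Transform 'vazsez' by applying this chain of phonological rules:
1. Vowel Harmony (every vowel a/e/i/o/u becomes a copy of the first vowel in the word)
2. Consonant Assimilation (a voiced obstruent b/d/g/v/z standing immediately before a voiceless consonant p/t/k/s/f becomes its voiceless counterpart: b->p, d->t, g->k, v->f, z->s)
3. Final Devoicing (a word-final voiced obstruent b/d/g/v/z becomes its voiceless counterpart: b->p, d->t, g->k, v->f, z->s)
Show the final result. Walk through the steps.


Starting form: 'vazsez'
Rule 1: Vowel Harmony: all vowels become 'a' (matching first vowel). 'vazsez' -> 'vazsaz'
Rule 2: Consonant Assimilation: voiced obstruent before voiceless consonant becomes voiceless ('zs' -> 'ss'). 'vazsaz' -> 'vassaz'
Rule 3: Final Devoicing: word-final voiced obstruent 'z' becomes voiceless 's'. 'vassaz' -> 'vassas'
Final form: 'vassas'

vassas


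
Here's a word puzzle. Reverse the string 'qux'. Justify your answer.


Reverse 'qux' character by character: 'xuq'.

xuq


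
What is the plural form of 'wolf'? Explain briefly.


Apply rule: Change -f to -ves. 'wolf' becomes 'wolves'.

wolves


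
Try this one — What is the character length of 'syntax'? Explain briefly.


Spell out 'syntax' and number each letter: s(1), y(2), n(3), t(4), a(5), x(6). Total: 6 letters.

6


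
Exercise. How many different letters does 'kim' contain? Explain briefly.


Unique letters in 'kim': {i, k, m} = 3 distinct letters.

3


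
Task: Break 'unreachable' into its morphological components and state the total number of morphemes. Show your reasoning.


Step 1: Identify prefix: 'un' (meaning: not/reverse)
Step 2: Identify root: 'reach'
Step 3: Identify suffix(es): 'able'
Decomposition: un- (prefix: not/reverse) + reach (root) + -able (suffix: capable of)
Total morphemes: 3

3 morphemes (un- (prefix: not/reverse) + reach (root) + -able (suffix: capable of))


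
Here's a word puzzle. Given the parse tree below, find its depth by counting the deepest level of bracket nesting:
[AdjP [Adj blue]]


Count bracket nesting levels:
'[' at pos 0: depth = 1
'[' at pos 6: depth = 2
Maximum depth reached: 2

2


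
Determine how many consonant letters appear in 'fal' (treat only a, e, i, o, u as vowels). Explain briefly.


Consonants in 'fal': f, l = 2 consonants.

2


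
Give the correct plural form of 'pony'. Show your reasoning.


Apply rule: Change -y to -ies (consonant + y). 'pony' becomes 'ponies'.

ponies


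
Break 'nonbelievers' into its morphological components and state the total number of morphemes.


Step 1: Identify prefix: 'non' (meaning: not)
Step 2: Identify root: 'believe'
Step 3: Identify suffix(es): 'er, s'
Decomposition: non- (prefix: not) + believe (root) + -er (suffix: one who) + -s (plural)
Total morphemes: 4

4 morphemes (non- (prefix: not) + believe (root) + -er (suffix: one who) + -s (plural))


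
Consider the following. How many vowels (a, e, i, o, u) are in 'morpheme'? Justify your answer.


Vowels in 'morpheme': o, e, e = 3 vowels.

3


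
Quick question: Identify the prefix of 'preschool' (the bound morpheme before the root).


The word 'preschool' = 'pre' (prefix) + 'school' (root). The prefix is 'pre'.

pre


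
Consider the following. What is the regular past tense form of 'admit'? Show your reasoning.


Apply rule: Double final consonant and add -ed. 'admit' becomes 'admitted'.

admitted


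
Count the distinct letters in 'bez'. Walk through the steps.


Unique letters in 'bez': {b, e, z} = 3 distinct letters.

3


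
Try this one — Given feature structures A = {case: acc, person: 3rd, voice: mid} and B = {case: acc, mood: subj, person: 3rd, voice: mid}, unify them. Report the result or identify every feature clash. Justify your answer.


Compare features:
case: A=acc vs B=acc -> unified: acc
mood: A=_ vs B=subj -> unified: subj
person: A=3rd vs B=3rd -> unified: 3rd
voice: A=mid vs B=mid -> unified: mid
No clashes found.

Unified: {case: acc, mood: subj, person: 3rd, voice: mid}


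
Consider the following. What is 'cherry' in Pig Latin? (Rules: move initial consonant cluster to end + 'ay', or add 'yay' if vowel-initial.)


'cherry': move consonant cluster 'ch' to end and add 'ay': 'errychay'.

errychay


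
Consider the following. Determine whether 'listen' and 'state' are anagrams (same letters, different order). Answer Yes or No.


Sorted letters of 'listen': 'eilnst'
Sorted letters of 'state': 'aestt'
They do not match.

No


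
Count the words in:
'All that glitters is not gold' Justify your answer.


Split into words: All | that | glitters | is | not | gold = 6 words.

6


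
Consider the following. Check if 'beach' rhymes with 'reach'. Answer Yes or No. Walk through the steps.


Rime (stressed vowel + following sounds) of 'beach': -each = /iːtʃ/
Rime of 'reach': -each = /iːtʃ/
/iːtʃ/ and /iːtʃ/ are the same ending sound, so the words rhyme.

Yes


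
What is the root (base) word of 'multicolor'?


Remove prefix 'multi' from 'multicolor' to get root 'color'.

color


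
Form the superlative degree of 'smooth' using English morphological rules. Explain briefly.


Apply superlative formation (add -est): 'smooth' -> 'smoothest'.

smoothest


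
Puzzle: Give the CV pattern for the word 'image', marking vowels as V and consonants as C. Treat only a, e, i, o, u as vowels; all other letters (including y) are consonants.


Letter mapping: i = V, m = C, a = V, g = C, e = V.

VCVCV


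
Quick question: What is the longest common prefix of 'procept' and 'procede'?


Compare from the start: 5 characters match: 'proce'. Mismatch at position 6: 'p' vs 'd'.

proce


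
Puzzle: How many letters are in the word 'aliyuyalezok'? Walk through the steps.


Spell out 'aliyuyalezok' and number each letter: a(1), l(2), i(3), y(4), u(5), y(6), a(7), l(8), e(9), z(10), o(11), k(12). Total: 12 letters.

12


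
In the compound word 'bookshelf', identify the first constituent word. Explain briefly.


Split 'bookshelf' into 'book' + 'shelf'. The first part is 'book'.

book


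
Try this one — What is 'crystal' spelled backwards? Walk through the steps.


Reverse 'crystal' character by character: 'latsyrc'.

latsyrc


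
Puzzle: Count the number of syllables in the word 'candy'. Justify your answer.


Break 'candy' into syllables: can-dy -> can | dy = 2 syllables

2 syllables


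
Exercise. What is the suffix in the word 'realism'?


The word 'realism' = 'real' (root) + '-ism' (suffix). The suffix is '-ism'.

ism


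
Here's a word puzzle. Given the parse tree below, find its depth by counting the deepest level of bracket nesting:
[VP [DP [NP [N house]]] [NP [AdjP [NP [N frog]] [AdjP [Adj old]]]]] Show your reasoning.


Count bracket nesting levels:
'[' at pos 0: depth = 1
'[' at pos 4: depth = 2
'[' at pos 8: depth = 3
'[' at pos 12: depth = 4
'[' at pos 24: depth = 2
'[' at pos 28: depth = 3
'[' at pos 34: depth = 4
'[' at pos 38: depth = 5
'[' at pos 48: depth = 4
'[' at pos 54: depth = 5
Maximum depth reached: 5

5


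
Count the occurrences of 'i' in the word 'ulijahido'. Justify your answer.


Letter 'i' in 'ulijahido': found at position(s) 3, 7 = 2 occurrence(s).

2


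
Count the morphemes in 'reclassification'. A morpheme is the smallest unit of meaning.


Decomposition: re- (prefix) + class (root) + -ify (suffix) + -ation (suffix) = 4 morpheme(s)

4 morphemes


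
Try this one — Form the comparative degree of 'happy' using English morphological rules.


Apply comparative formation (consonant + y: change y to i, add -er): 'happy' -> 'happier'.

happier


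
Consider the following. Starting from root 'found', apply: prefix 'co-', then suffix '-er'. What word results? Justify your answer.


Step 1: Add prefix 'co-' to 'found' = 'cofound'
Step 2: Add suffix '-er' to 'cofound' = 'cofounder'

cofounder


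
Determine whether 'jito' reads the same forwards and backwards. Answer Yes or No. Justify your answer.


Forward: 'jito'
Reversed: 'otij'
They differ.

No


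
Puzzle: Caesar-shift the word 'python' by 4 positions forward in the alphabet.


Shift each letter by 4: p -> t, y -> c, t -> x, h -> l, o -> s, n -> r. Result: 'tcxlsr'.

tcxlsr


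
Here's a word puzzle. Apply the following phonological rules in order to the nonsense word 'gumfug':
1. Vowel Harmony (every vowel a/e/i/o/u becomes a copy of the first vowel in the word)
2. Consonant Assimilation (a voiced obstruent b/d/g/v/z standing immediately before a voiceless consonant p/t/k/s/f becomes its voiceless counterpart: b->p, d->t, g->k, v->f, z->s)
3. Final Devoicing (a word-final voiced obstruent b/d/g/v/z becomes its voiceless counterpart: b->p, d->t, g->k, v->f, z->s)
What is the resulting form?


Starting form: 'gumfug'
Rule 1: Vowel Harmony: all vowels already match. No change.
Rule 2: Consonant Assimilation: no voiced obstruent (b/d/g/v/z) stands immediately before a voiceless consonant (p/t/k/s/f). No change.
Rule 3: Final Devoicing: word-final voiced obstruent 'g' becomes voiceless 'k'. 'gumfug' -> 'gumfuk'
Final form: 'gumfuk'

gumfuk


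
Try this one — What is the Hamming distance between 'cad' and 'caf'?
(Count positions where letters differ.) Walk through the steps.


Alignment:
Position 1: 'c' vs 'c' = match
Position 2: 'a' vs 'a' = match
Position 3: 'd' vs 'f' = DIFFER
Total differences: 1

1


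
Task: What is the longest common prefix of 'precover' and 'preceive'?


Compare from the start: 4 characters match: 'prec'. Mismatch at position 5: 'o' vs 'e'.

prec


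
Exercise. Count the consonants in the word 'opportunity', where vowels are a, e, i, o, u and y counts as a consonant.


Consonants in 'opportunity': p, p, r, t, n, t, y = 7 consonants.

7


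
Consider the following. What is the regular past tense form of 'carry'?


Apply rule: Change -y to -ied. 'carry' becomes 'carried'.

carried


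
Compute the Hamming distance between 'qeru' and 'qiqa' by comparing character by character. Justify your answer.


Alignment:
Position 1: 'q' vs 'q' = match
Position 2: 'e' vs 'i' = DIFFER
Position 3: 'r' vs 'q' = DIFFER
Position 4: 'u' vs 'a' = DIFFER
Total differences: 3

3


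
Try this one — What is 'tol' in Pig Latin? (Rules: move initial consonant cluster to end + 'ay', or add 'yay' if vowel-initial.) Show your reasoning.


'tol': move consonant cluster 't' to end and add 'ay': 'oltay'.

oltay


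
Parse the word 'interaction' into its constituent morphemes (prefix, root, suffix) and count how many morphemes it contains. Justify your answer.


Step 1: Identify prefix: 'inter' (meaning: between)
Step 2: Identify root: 'act'
Step 3: Identify suffix(es): 'ion'
Decomposition: inter- (prefix: between) + act (root) + -ion (suffix: act of)
Total morphemes: 3

3 morphemes (inter- (prefix: between) + act (root) + -ion (suffix: act of))


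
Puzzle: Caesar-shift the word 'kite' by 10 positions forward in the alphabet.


Shift each letter by 10: k -> u, i -> s, t -> d, e -> o. Result: 'usdo'.

usdo


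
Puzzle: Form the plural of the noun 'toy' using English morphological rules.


Apply rule: Add -s. 'toy' becomes 'toys'.

toys


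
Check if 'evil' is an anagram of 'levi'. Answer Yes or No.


Sorted letters of 'evil': 'eilv'
Sorted letters of 'levi': 'eilv'
They match.

Yes


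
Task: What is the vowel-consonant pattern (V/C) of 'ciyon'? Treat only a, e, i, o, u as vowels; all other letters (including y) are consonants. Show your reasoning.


Letter mapping: c = C, i = V, y = C, o = V, n = C.

CVCVC


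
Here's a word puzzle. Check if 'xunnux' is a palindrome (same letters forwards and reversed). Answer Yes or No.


Forward: 'xunnux'
Reversed: 'xunnux'
They are identical.

Yes


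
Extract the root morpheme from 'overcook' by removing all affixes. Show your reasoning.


Remove prefix 'over' from 'overcook' to get root 'cook'.

cook


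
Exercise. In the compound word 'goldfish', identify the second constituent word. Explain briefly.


Split 'goldfish' into 'gold' + 'fish'. The second part is 'fish'.

fish


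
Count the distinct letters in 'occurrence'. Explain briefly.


Unique letters in 'occurrence': {c, e, n, o, r, u} = 6 distinct letters.

6


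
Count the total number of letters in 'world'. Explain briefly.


Spell out 'world' and number each letter: w(1), o(2), r(3), l(4), d(5). Total: 5 letters.

5


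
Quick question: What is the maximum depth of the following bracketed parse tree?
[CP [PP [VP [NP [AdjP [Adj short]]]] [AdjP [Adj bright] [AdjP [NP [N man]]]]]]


Count bracket nesting levels:
'[' at pos 0: depth = 1
'[' at pos 4: depth = 2
'[' at pos 8: depth = 3
'[' at pos 12: depth = 4
'[' at pos 16: depth = 5
'[' at pos 22: depth = 6
'[' at pos 37: depth = 3
'[' at pos 43: depth = 4
'[' at pos 56: depth = 4
'[' at pos 62: depth = 5
'[' at pos 66: depth = 6
Maximum depth reached: 6

6


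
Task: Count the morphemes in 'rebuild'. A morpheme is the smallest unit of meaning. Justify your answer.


Decomposition: re- (prefix) + build (root) = 2 morpheme(s)

2 morphemes


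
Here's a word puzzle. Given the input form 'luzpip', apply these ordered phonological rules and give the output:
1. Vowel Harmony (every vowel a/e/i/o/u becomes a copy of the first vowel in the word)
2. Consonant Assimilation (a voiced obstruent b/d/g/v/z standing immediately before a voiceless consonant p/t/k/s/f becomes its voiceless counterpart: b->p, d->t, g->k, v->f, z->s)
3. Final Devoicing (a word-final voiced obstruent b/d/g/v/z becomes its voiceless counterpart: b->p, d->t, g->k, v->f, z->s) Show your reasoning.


Starting form: 'luzpip'
Rule 1: Vowel Harmony: all vowels become 'u' (matching first vowel). 'luzpip' -> 'luzpup'
Rule 2: Consonant Assimilation: voiced obstruent before voiceless consonant becomes voiceless ('zp' -> 'sp'). 'luzpup' -> 'luspup'
Rule 3: Final Devoicing: final consonant 'p' is not one of the voiced obstruents b/d/g/v/z. No change.
Final form: 'luspup'

luspup
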